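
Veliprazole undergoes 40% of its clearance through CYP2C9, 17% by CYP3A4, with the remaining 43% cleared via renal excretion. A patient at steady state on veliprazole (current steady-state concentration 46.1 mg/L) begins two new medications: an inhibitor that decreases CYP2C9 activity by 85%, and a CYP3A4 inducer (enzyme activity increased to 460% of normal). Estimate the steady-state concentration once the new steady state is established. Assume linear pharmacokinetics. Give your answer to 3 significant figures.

36.2 mg/L

CYP2C9: 0.4 × 0.15 = 0.06
CYP3A4: 0.17 × 4.6 = 0.782
Other: 0.43 (unchanged)
Relative clearance = 0.06 + 0.782 + 0.43 = 1.272.
Steady-state concentration ∝ 1/CL: new value = 46.1 / 1.272 = 36.2 mg/L.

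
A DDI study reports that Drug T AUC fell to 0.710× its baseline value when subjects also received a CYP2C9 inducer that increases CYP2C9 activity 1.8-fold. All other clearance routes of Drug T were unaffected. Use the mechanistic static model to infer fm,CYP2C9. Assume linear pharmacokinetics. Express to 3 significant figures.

0.511

CL'/CL = 1 / 0.710 = 1.408
1.8·fm + (1 − fm) = 1.408
fm = (1.408 − 1) / (1.8 − 1) = 0.511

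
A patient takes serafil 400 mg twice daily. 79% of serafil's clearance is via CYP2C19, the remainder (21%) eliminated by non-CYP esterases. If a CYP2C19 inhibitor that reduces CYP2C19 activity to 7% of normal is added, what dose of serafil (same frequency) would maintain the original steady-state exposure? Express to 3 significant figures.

106 mg

The CYP2C19 pathway (79% of clearance) falls to 0.07× activity: 0.79 × 0.07 = 0.0553.
Non-CYP routes (21%) are unchanged.
New clearance relative to baseline: 0.0553 + 0.21 = 0.2653.
Css,avg = (dose rate)/CL, so holding Css fixed requires dose ∝ CL: 400 × 0.2653 = 106 mg.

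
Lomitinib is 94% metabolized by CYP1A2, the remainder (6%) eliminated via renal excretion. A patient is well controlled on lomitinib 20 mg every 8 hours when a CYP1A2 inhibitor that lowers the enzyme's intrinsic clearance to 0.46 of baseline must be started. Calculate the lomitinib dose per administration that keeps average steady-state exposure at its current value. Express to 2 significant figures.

CYP1A2: 0.94 × 0.46 = 0.4324
Other: 0.06 (unchanged)
Relative clearance = 0.4324 + 0.06 = 0.4924.
Css,avg = (dose rate)/CL, so holding Css fixed requires dose ∝ CL: 20 × 0.4924 = 9.8 mg.

9.8 mg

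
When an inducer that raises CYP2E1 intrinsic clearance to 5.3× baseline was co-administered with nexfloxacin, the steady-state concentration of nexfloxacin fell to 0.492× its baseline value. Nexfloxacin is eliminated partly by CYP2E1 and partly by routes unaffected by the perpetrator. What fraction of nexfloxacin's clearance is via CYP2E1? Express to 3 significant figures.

CL'/CL = 1 / 0.492 = 2.033
5.3·fm + (1 − fm) = 2.033
fm = (2.033 − 1) / (5.3 − 1) = 0.240

0.240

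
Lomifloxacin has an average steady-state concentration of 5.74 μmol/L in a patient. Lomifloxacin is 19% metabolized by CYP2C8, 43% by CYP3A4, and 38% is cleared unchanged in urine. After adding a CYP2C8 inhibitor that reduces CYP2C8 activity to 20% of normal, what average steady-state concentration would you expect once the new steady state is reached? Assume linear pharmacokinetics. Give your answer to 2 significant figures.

The CYP2C8 pathway (19% of clearance) falls to 0.2× activity: 0.19 × 0.2 = 0.038.
CYP3A4 (43%) and the residual 38% are unaffected.
New clearance relative to baseline: 0.038 + 0.43 + 0.38 = 0.848.
New average steady-state concentration = baseline ÷ relative clearance = 5.74 / 0.848 = 6.8 μmol/L.

6.8 μmol/L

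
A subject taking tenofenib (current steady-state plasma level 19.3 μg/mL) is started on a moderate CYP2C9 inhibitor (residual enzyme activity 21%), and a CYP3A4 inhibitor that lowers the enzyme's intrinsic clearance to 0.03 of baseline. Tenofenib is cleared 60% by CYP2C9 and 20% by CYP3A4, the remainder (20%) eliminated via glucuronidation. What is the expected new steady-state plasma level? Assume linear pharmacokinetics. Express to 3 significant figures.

58.1 μg/mL

The CYP2C9 pathway (60% of clearance) drops to 0.21× activity: 0.6 × 0.21 = 0.126.
The CYP3A4 pathway (20% of clearance) drops to 0.03× activity: 0.2 × 0.03 = 0.006.
Non-CYP routes (20%) are unchanged.
New clearance relative to baseline: 0.126 + 0.006 + 0.2 = 0.332.
New steady-state plasma level = 19.3 / 0.332 = 58.1 μg/mL (concentration scales inversely with clearance).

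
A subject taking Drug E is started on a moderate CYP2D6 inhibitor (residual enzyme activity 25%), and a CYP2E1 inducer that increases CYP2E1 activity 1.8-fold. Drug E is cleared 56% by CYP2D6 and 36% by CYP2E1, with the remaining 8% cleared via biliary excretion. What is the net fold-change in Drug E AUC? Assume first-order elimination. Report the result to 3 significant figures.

1.15

The CYP2D6 pathway (56% of clearance) is reduced to 0.25× activity: 0.56 × 0.25 = 0.14.
The CYP2E1 pathway (36% of clearance) rises to 1.8× activity: 0.36 × 1.8 = 0.648.
Non-CYP routes (8%) are unchanged.
CL_new/CL_old = 0.14 + 0.648 + 0.08 = 0.868.
AUC ∝ 1/CL: fold-change = 1 / 0.868 = 1.15.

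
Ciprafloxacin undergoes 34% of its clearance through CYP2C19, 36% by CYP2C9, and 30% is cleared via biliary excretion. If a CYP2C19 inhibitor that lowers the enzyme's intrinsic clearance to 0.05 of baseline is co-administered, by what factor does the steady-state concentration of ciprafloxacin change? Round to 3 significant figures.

1.48

The CYP2C19 pathway (34% of clearance) is reduced to 0.05× activity: 0.34 × 0.05 = 0.017.
CYP2C9 (36%) and the residual 30% are unaffected.
CL_new/CL_old = 0.017 + 0.36 + 0.3 = 0.677.
Steady-state concentration is inversely proportional to clearance, so the fold-change is 1 / 0.677 = 1.48.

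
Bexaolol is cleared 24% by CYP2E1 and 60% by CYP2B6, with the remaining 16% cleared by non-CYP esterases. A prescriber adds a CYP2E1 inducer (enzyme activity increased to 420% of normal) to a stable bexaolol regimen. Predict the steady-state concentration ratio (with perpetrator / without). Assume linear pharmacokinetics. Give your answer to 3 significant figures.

The CYP2E1 pathway (24% of clearance) increases to 4.2× activity: 0.24 × 4.2 = 1.008.
CYP2B6 (60%) and the residual 16% are unaffected.
Relative clearance = 1.008 + 0.6 + 0.16 = 1.768.
Since steady-state concentration ∝ 1/CL, the ratio is 1 / 1.768 = 0.566.

0.566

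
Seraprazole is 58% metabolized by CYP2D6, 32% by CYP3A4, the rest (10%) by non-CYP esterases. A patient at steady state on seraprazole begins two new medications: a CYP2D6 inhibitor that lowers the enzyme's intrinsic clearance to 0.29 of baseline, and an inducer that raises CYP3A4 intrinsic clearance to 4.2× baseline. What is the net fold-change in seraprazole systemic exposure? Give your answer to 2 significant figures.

0.62

The CYP2D6 pathway (58% of clearance) is reduced to 0.29× activity: 0.58 × 0.29 = 0.1682.
The CYP3A4 pathway (32% of clearance) rises to 4.2× activity: 0.32 × 4.2 = 1.344.
Non-CYP routes (10%) are unchanged.
New clearance relative to baseline: 0.1682 + 1.344 + 0.1 = 1.6122.
Because systemic exposure varies inversely with clearance, the combined effect is 1 / 1.6122 = 0.62.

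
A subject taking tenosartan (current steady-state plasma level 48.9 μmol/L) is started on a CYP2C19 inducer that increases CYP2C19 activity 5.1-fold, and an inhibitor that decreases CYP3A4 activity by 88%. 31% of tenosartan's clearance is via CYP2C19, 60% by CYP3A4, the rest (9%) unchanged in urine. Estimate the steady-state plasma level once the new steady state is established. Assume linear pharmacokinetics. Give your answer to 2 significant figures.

The CYP2C19 pathway (31% of clearance) is boosted to 5.1× activity: 0.31 × 5.1 = 1.581.
The CYP3A4 pathway (60% of clearance) falls to 0.12× activity: 0.6 × 0.12 = 0.072.
The remaining 9% of clearance is unaffected.
New clearance relative to baseline: 1.581 + 0.072 + 0.09 = 1.743.
Steady-state plasma level ∝ 1/CL: new value = 48.9 / 1.743 = 28 μmol/L.

28 μmol/L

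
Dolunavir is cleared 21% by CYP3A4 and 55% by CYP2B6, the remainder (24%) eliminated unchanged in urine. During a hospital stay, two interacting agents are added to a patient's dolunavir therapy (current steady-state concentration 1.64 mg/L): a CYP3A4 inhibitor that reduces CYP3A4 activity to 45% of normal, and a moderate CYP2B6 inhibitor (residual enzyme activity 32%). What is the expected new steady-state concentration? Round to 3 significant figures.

3.21 mg/L

The CYP3A4 pathway (21% of clearance) falls to 0.45× activity: 0.21 × 0.45 = 0.0945.
The CYP2B6 pathway (55% of clearance) drops to 0.32× activity: 0.55 × 0.32 = 0.176.
Non-CYP routes (24%) are unchanged.
Relative clearance = 0.0945 + 0.176 + 0.24 = 0.5105.
New steady-state concentration = 1.64 / 0.5105 = 3.21 mg/L (concentration scales inversely with clearance).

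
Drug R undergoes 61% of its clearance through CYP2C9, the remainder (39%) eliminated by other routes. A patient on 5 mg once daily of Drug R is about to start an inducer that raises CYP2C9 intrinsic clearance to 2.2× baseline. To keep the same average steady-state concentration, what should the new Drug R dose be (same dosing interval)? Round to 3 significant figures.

8.66 mg

The CYP2C9 pathway (61% of clearance) increases to 2.2× activity: 0.61 × 2.2 = 1.342.
Non-CYP routes (39%) are unchanged.
CL_new/CL_old = 1.342 + 0.39 = 1.732.
To maintain the same steady-state level, dose must scale with clearance: new dose = 5 × 1.732 = 8.66 mg.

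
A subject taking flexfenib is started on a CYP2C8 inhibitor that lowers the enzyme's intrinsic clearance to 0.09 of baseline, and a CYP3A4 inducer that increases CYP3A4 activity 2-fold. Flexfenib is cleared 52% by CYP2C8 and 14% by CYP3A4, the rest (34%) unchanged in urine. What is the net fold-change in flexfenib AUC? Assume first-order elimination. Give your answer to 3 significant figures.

CYP2C8: 0.52 × 0.09 = 0.0468
CYP3A4: 0.14 × 2 = 0.28
Other: 0.34 (unchanged)
CL_new/CL_old = 0.0468 + 0.28 + 0.34 = 0.6668.
Because AUC varies inversely with clearance, the combined effect is 1 / 0.6668 = 1.50.

1.50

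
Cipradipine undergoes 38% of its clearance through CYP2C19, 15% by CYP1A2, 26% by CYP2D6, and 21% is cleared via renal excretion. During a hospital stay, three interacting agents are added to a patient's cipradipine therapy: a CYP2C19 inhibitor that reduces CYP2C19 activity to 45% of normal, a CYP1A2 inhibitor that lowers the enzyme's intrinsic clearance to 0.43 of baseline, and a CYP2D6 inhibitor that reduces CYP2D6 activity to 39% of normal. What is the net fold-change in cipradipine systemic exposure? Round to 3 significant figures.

CYP2C19: 0.38 × 0.45 = 0.171
CYP1A2: 0.15 × 0.43 = 0.0645
CYP2D6: 0.26 × 0.39 = 0.1014
Other: 0.21 (unchanged)
Relative clearance = 0.171 + 0.0645 + 0.1014 + 0.21 = 0.5469.
Systemic exposure ∝ 1/CL: fold-change = 1 / 0.5469 = 1.83.

1.83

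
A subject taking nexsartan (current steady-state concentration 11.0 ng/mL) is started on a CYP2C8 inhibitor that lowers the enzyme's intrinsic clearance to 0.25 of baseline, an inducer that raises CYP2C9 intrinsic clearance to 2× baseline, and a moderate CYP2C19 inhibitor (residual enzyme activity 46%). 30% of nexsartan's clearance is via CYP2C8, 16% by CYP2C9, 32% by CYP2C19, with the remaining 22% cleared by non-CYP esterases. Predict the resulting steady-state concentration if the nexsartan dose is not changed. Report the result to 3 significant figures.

14.4 ng/mL

The CYP2C8 pathway (30% of clearance) drops to 0.25× activity: 0.3 × 0.25 = 0.075.
The CYP2C9 pathway (16% of clearance) increases to 2× activity: 0.16 × 2 = 0.32.
The CYP2C19 pathway (32% of clearance) is reduced to 0.46× activity: 0.32 × 0.46 = 0.1472.
The remaining 22% of clearance is unaffected.
New clearance relative to baseline: 0.075 + 0.32 + 0.1472 + 0.22 = 0.7622.
Dividing the baseline by the relative clearance: 11.0 / 0.7622 = 14.4 ng/mL.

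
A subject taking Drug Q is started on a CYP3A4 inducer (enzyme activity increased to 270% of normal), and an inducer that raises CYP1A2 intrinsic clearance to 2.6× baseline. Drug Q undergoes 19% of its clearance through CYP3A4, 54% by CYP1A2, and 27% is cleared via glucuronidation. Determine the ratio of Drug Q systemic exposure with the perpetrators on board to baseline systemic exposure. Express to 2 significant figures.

0.46

CYP3A4: 0.19 × 2.7 = 0.513
CYP1A2: 0.54 × 2.6 = 1.404
Other: 0.27 (unchanged)
CL_new/CL_old = 0.513 + 1.404 + 0.27 = 2.187.
Because systemic exposure varies inversely with clearance, the combined effect is 1 / 2.187 = 0.46.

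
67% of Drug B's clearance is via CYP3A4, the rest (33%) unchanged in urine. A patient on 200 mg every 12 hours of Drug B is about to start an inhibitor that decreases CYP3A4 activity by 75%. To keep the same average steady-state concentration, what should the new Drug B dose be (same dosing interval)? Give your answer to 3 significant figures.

CYP3A4: 0.67 × 0.25 = 0.1675
Other: 0.33 (unchanged)
New clearance relative to baseline: 0.1675 + 0.33 = 0.4975.
Css,avg = (dose rate)/CL, so holding Css fixed requires dose ∝ CL: 200 × 0.4975 = 99.5 mg.

99.5 mg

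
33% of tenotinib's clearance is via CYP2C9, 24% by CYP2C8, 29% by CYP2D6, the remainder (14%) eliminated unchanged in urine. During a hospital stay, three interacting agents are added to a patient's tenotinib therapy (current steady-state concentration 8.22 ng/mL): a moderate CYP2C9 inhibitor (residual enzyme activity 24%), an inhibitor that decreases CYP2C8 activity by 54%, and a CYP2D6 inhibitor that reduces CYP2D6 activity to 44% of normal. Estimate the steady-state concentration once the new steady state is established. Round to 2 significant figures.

The CYP2C9 pathway (33% of clearance) falls to 0.24× activity: 0.33 × 0.24 = 0.0792.
The CYP2C8 pathway (24% of clearance) falls to 0.46× activity: 0.24 × 0.46 = 0.1104.
The CYP2D6 pathway (29% of clearance) is reduced to 0.44× activity: 0.29 × 0.44 = 0.1276.
Non-CYP routes (14%) are unchanged.
New clearance relative to baseline: 0.0792 + 0.1104 + 0.1276 + 0.14 = 0.4572.
Steady-state concentration ∝ 1/CL: new value = 8.22 / 0.4572 = 18 ng/mL.

18 ng/mL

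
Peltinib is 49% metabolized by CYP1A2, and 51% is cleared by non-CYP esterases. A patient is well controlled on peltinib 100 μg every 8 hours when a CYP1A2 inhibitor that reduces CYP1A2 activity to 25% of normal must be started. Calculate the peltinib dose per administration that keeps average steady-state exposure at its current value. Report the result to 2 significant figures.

63 μg

CYP1A2: 0.49 × 0.25 = 0.1225
Other: 0.51 (unchanged)
Relative clearance = 0.1225 + 0.51 = 0.6325.
Css,avg = (dose rate)/CL, so holding Css fixed requires dose ∝ CL: 100 × 0.6325 = 63 μg.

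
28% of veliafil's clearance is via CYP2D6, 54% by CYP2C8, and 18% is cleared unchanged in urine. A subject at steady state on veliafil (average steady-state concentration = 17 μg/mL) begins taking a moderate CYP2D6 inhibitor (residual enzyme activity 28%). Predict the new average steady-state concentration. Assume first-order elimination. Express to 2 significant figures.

21 μg/mL

CYP2D6: 0.28 × 0.28 = 0.0784
CYP2C8: 0.54 (unchanged)
Other: 0.18 (unchanged)
New clearance relative to baseline: 0.0784 + 0.54 + 0.18 = 0.7984.
Average steady-state concentration ∝ 1/CL, so new value = 17 / 0.7984 = 21 μg/mL.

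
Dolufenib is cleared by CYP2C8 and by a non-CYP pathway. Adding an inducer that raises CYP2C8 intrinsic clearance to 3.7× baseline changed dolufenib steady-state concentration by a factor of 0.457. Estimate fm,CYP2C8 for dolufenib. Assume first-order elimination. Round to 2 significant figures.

CL'/CL = 1 / 0.457 = 2.188
3.7·fm + (1 − fm) = 2.188
fm = (2.188 − 1) / (3.7 − 1) = 0.44

0.44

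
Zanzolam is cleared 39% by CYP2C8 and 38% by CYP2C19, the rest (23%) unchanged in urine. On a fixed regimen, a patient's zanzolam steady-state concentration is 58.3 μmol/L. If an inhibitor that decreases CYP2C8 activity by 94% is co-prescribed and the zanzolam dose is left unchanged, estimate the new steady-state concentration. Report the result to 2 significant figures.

The CYP2C8 pathway (39% of clearance) falls to 0.06× activity: 0.39 × 0.06 = 0.0234.
CYP2C19 (38%) and the residual 23% are unaffected.
New clearance relative to baseline: 0.0234 + 0.38 + 0.23 = 0.6334.
Steady-state concentration ∝ 1/CL, so new value = 58.3 / 0.6334 = 92 μmol/L.

92 μmol/L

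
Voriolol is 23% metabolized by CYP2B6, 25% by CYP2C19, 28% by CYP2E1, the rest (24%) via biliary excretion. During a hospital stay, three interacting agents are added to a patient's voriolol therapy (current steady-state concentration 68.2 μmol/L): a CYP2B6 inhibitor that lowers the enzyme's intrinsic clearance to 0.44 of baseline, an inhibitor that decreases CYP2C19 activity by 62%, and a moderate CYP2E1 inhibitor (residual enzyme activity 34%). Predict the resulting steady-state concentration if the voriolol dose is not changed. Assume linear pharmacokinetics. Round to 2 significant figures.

1.3 × 10² μmol/L

CYP2B6: 0.23 × 0.44 = 0.1012
CYP2C19: 0.25 × 0.38 = 0.095
CYP2E1: 0.28 × 0.34 = 0.0952
Other: 0.24 (unchanged)
CL_new/CL_old = 0.1012 + 0.095 + 0.0952 + 0.24 = 0.5314.
Dividing the baseline by the relative clearance: 68.2 / 0.5314 = 1.3 × 10² μmol/L.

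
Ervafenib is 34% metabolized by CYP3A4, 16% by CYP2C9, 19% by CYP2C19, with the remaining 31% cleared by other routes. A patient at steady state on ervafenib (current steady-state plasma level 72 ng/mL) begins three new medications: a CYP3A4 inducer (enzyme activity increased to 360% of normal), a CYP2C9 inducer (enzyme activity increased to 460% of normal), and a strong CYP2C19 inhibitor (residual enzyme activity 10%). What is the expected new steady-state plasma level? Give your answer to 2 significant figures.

CYP3A4: 0.34 × 3.6 = 1.224
CYP2C9: 0.16 × 4.6 = 0.736
CYP2C19: 0.19 × 0.1 = 0.019
Other: 0.31 (unchanged)
CL_new/CL_old = 1.224 + 0.736 + 0.019 + 0.31 = 2.289.
Steady-state plasma level ∝ 1/CL: new value = 72 / 2.289 = 31 ng/mL.

31 ng/mL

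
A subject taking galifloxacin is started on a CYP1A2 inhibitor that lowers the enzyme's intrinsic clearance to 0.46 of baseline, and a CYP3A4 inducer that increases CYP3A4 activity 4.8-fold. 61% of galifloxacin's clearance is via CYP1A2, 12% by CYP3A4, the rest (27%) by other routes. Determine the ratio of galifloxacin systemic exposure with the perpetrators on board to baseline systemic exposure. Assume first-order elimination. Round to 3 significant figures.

0.888

CYP1A2: 0.61 × 0.46 = 0.2806
CYP3A4: 0.12 × 4.8 = 0.576
Other: 0.27 (unchanged)
Relative clearance = 0.2806 + 0.576 + 0.27 = 1.1266.
Systemic exposure ∝ 1/CL: fold-change = 1 / 1.1266 = 0.888.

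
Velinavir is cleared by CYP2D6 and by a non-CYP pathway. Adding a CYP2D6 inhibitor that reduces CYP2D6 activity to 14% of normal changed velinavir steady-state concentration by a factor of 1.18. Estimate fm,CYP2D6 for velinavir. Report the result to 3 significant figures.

CL'/CL = 1 / 1.18 = 0.8475
0.14·fm + (1 − fm) = 0.8475
fm = (0.8475 − 1) / (0.14 − 1) = 0.177

0.177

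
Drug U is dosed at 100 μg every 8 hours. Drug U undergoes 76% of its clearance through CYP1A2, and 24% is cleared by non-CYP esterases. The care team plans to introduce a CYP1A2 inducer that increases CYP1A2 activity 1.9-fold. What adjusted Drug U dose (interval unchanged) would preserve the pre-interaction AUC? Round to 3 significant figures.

168 μg

The CYP1A2 pathway (76% of clearance) increases to 1.9× activity: 0.76 × 1.9 = 1.444.
Non-CYP routes (24%) are unchanged.
Relative clearance = 1.444 + 0.24 = 1.684.
Exposure is unchanged when dose changes in proportion to clearance. New dose = 100 μg × 1.684 = 168 μg.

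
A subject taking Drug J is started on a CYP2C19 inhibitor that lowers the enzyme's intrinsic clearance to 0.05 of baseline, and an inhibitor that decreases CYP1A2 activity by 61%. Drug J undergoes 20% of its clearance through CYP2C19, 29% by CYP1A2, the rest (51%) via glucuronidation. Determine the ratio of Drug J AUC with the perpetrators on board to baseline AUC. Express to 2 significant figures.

The CYP2C19 pathway (20% of clearance) drops to 0.05× activity: 0.2 × 0.05 = 0.01.
The CYP1A2 pathway (29% of clearance) is reduced to 0.39× activity: 0.29 × 0.39 = 0.1131.
The remaining 51% of clearance is unaffected.
Relative clearance = 0.01 + 0.1131 + 0.51 = 0.6331.
Net AUC ratio = 1 / 0.6331 = 1.6.

1.6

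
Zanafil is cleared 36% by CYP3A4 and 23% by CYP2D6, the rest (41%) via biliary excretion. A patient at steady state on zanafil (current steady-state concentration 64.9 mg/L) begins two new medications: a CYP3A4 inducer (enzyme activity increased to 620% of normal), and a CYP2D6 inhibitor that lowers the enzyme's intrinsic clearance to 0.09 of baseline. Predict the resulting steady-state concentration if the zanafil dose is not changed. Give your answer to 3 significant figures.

24.4 mg/L

CYP3A4: 0.36 × 6.2 = 2.232
CYP2D6: 0.23 × 0.09 = 0.0207
Other: 0.41 (unchanged)
CL_new/CL_old = 2.232 + 0.0207 + 0.41 = 2.6627.
New steady-state concentration = 64.9 / 2.6627 = 24.4 mg/L (concentration scales inversely with clearance).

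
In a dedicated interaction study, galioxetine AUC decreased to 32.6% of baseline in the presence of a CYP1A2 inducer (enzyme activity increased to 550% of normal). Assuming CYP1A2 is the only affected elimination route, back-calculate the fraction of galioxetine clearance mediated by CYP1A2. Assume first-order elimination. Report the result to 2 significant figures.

CL'/CL = 1 / 0.326 = 3.067
5.5·fm + (1 − fm) = 3.067
fm = (3.067 − 1) / (5.5 − 1) = 0.46

0.46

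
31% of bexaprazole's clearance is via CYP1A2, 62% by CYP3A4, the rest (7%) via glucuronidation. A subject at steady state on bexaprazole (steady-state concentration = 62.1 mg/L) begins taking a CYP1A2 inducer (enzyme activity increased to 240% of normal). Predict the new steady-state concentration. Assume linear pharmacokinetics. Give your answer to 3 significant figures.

43.3 mg/L

CYP1A2: 0.31 × 2.4 = 0.744
CYP3A4: 0.62 (unchanged)
Other: 0.07 (unchanged)
CL_new/CL_old = 0.744 + 0.62 + 0.07 = 1.434.
With dosing unchanged, steady-state concentration scales as 1/CL: 62.1 / 1.434 = 43.3 mg/L.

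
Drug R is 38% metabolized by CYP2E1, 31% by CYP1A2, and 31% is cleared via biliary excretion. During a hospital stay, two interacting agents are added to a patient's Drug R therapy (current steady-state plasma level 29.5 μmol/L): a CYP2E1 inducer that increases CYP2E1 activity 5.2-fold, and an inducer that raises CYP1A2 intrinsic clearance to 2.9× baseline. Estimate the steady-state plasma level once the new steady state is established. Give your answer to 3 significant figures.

The CYP2E1 pathway (38% of clearance) increases to 5.2× activity: 0.38 × 5.2 = 1.976.
The CYP1A2 pathway (31% of clearance) is boosted to 2.9× activity: 0.31 × 2.9 = 0.899.
Non-CYP routes (31%) are unchanged.
New clearance relative to baseline: 1.976 + 0.899 + 0.31 = 3.185.
New steady-state plasma level = 29.5 / 3.185 = 9.26 μmol/L (concentration scales inversely with clearance).

9.26 μmol/L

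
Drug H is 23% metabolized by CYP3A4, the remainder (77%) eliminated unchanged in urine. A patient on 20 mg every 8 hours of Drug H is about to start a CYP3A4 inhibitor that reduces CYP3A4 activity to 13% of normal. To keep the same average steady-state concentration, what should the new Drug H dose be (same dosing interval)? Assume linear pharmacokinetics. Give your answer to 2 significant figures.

16 mg

The CYP3A4 pathway (23% of clearance) is reduced to 0.13× activity: 0.23 × 0.13 = 0.0299.
Non-CYP routes (77%) are unchanged.
CL_new/CL_old = 0.0299 + 0.77 = 0.7999.
Exposure is unchanged when dose changes in proportion to clearance. New dose = 20 mg × 0.7999 = 16 mg.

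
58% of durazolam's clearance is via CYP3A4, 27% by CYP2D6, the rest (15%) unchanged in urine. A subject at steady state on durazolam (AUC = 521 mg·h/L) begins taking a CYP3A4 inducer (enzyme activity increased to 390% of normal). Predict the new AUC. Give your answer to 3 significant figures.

CYP3A4: 0.58 × 3.9 = 2.262
CYP2D6: 0.27 (unchanged)
Other: 0.15 (unchanged)
Relative clearance = 2.262 + 0.27 + 0.15 = 2.682.
With dosing unchanged, AUC scales as 1/CL: 521 / 2.682 = 194 mg·h/L.

194 mg·h/L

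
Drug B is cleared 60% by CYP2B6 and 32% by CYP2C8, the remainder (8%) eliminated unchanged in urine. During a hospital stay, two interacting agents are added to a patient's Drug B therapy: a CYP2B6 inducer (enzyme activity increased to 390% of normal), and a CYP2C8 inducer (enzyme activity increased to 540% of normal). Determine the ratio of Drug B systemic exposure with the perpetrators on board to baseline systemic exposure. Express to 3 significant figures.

0.241

The CYP2B6 pathway (60% of clearance) rises to 3.9× activity: 0.6 × 3.9 = 2.34.
The CYP2C8 pathway (32% of clearance) is boosted to 5.4× activity: 0.32 × 5.4 = 1.728.
Non-CYP routes (8%) are unchanged.
New clearance relative to baseline: 2.34 + 1.728 + 0.08 = 4.148.
Net systemic exposure ratio = 1 / 4.148 = 0.241.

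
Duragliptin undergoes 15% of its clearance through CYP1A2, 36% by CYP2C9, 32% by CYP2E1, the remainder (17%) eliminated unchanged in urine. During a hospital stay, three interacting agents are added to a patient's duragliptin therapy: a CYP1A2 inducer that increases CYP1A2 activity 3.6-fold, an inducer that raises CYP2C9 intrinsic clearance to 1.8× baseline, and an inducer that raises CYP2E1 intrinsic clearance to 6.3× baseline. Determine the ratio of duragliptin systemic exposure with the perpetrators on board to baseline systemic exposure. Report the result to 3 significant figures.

CYP1A2: 0.15 × 3.6 = 0.54
CYP2C9: 0.36 × 1.8 = 0.648
CYP2E1: 0.32 × 6.3 = 2.016
Other: 0.17 (unchanged)
CL_new/CL_old = 0.54 + 0.648 + 2.016 + 0.17 = 3.374.
Net systemic exposure ratio = 1 / 3.374 = 0.296.

0.296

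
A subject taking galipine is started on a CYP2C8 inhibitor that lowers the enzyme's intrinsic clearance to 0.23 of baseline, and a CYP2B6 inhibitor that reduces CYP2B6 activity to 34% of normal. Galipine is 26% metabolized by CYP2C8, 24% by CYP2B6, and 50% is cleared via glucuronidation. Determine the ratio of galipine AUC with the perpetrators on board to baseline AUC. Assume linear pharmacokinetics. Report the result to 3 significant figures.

1.56

The CYP2C8 pathway (26% of clearance) drops to 0.23× activity: 0.26 × 0.23 = 0.0598.
The CYP2B6 pathway (24% of clearance) drops to 0.34× activity: 0.24 × 0.34 = 0.0816.
The remaining 50% of clearance is unaffected.
CL_new/CL_old = 0.0598 + 0.0816 + 0.5 = 0.6414.
Because AUC varies inversely with clearance, the combined effect is 1 / 0.6414 = 1.56.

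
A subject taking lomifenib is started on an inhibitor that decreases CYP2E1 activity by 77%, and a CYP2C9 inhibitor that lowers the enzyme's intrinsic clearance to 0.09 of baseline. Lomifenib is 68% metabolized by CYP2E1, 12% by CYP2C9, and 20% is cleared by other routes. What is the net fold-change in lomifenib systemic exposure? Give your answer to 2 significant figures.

2.7

The CYP2E1 pathway (68% of clearance) falls to 0.23× activity: 0.68 × 0.23 = 0.1564.
The CYP2C9 pathway (12% of clearance) is reduced to 0.09× activity: 0.12 × 0.09 = 0.0108.
Non-CYP routes (20%) are unchanged.
CL_new/CL_old = 0.1564 + 0.0108 + 0.2 = 0.3672.
Systemic exposure ∝ 1/CL: fold-change = 1 / 0.3672 = 2.7.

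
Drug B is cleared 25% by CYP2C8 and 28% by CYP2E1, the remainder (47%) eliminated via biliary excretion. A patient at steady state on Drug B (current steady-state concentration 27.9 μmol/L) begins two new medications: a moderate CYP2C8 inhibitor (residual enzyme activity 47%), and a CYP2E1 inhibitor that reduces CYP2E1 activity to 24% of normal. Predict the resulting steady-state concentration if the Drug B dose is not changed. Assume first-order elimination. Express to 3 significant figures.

The CYP2C8 pathway (25% of clearance) drops to 0.47× activity: 0.25 × 0.47 = 0.1175.
The CYP2E1 pathway (28% of clearance) drops to 0.24× activity: 0.28 × 0.24 = 0.0672.
Non-CYP routes (47%) are unchanged.
New clearance relative to baseline: 0.1175 + 0.0672 + 0.47 = 0.6547.
Steady-state concentration ∝ 1/CL: new value = 27.9 / 0.6547 = 42.6 μmol/L.

42.6 μmol/L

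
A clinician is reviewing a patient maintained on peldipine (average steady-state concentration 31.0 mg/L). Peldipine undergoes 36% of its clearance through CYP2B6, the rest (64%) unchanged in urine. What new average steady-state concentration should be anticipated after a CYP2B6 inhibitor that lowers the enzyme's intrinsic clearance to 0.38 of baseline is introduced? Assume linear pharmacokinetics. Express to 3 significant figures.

39.9 mg/L

The CYP2B6 pathway (36% of clearance) drops to 0.38× activity: 0.36 × 0.38 = 0.1368.
Non-CYP routes (64%) are unchanged.
Relative clearance = 0.1368 + 0.64 = 0.7768.
Average steady-state concentration ∝ 1/CL, so new value = 31.0 / 0.7768 = 39.9 mg/L.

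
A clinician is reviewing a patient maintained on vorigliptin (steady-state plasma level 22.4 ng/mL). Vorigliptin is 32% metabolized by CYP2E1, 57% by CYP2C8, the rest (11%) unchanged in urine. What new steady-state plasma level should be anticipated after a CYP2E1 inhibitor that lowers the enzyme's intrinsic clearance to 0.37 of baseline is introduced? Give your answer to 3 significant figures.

CYP2E1: 0.32 × 0.37 = 0.1184
CYP2C8: 0.57 (unchanged)
Other: 0.11 (unchanged)
CL_new/CL_old = 0.1184 + 0.57 + 0.11 = 0.7984.
New steady-state plasma level = baseline ÷ relative clearance = 22.4 / 0.7984 = 28.1 ng/mL.

28.1 ng/mL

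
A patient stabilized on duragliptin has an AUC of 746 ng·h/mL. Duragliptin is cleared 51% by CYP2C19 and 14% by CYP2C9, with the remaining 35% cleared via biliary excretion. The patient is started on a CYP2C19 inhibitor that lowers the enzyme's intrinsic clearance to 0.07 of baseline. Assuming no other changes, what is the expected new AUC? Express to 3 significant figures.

The CYP2C19 pathway (51% of clearance) drops to 0.07× activity: 0.51 × 0.07 = 0.0357.
CYP2C9 (14%) and the residual 35% are unaffected.
CL_new/CL_old = 0.0357 + 0.14 + 0.35 = 0.5257.
With dosing unchanged, AUC scales as 1/CL: 746 / 0.5257 = 1.42 × 10³ ng·h/mL.

1.42 × 10³ ng·h/mL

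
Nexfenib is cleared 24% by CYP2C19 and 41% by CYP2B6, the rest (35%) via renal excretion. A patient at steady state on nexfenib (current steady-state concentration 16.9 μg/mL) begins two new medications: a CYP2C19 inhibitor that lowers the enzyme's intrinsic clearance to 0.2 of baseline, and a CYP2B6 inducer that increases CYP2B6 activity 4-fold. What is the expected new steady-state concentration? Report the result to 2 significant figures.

8.3 μg/mL

The CYP2C19 pathway (24% of clearance) falls to 0.2× activity: 0.24 × 0.2 = 0.048.
The CYP2B6 pathway (41% of clearance) is boosted to 4× activity: 0.41 × 4 = 1.64.
The remaining 35% of clearance is unaffected.
Relative clearance = 0.048 + 1.64 + 0.35 = 2.038.
Steady-state concentration ∝ 1/CL: new value = 16.9 / 2.038 = 8.3 μg/mL.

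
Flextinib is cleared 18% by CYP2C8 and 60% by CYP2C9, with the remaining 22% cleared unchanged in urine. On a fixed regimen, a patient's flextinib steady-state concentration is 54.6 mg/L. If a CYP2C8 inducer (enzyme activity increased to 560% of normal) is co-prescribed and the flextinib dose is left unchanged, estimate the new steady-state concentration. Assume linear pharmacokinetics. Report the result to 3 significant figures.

CYP2C8: 0.18 × 5.6 = 1.008
CYP2C9: 0.6 (unchanged)
Other: 0.22 (unchanged)
Relative clearance = 1.008 + 0.6 + 0.22 = 1.828.
New steady-state concentration = baseline ÷ relative clearance = 54.6 / 1.828 = 29.9 mg/L.

29.9 mg/L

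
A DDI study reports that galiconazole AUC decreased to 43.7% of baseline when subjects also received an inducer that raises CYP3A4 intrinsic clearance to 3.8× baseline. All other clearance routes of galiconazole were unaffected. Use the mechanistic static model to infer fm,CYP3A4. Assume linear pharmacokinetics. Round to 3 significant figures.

Let fm be the CYP3A4 fraction. New clearance relative to baseline = fm × 3.8 + (1 − fm).
AUC ratio = 1 / (new CL fraction), so new CL fraction = 1 / 0.437 = 2.288.
fm × 3.8 + 1 − fm = 2.288  ⇒  fm × (3.8 − 1) = 1.288  ⇒  fm = 0.460.

0.460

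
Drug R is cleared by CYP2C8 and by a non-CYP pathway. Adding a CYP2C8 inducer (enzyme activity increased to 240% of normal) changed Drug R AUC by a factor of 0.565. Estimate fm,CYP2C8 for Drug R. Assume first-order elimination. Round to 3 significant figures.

Let fm be the CYP2C8 fraction. New clearance relative to baseline = fm × 2.4 + (1 − fm).
AUC ratio = 1 / (new CL fraction), so new CL fraction = 1 / 0.565 = 1.77.
fm × 2.4 + 1 − fm = 1.77  ⇒  fm × (2.4 − 1) = 0.7699  ⇒  fm = 0.550.

0.550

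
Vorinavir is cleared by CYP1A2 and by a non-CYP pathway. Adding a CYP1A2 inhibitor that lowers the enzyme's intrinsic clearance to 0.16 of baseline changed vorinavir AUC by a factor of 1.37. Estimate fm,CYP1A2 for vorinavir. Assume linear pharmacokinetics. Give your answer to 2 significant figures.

CL'/CL = 1 / 1.37 = 0.7299
0.16·fm + (1 − fm) = 0.7299
fm = (0.7299 − 1) / (0.16 − 1) = 0.32

0.32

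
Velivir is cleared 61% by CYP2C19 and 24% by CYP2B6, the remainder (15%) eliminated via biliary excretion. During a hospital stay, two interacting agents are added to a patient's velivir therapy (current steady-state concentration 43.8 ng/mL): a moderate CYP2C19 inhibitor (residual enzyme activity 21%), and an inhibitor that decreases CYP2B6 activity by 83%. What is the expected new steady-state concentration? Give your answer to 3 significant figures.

137 ng/mL

The CYP2C19 pathway (61% of clearance) is reduced to 0.21× activity: 0.61 × 0.21 = 0.1281.
The CYP2B6 pathway (24% of clearance) falls to 0.17× activity: 0.24 × 0.17 = 0.0408.
The remaining 15% of clearance is unaffected.
Relative clearance = 0.1281 + 0.0408 + 0.15 = 0.3189.
New steady-state concentration = 43.8 / 0.3189 = 137 ng/mL (concentration scales inversely with clearance).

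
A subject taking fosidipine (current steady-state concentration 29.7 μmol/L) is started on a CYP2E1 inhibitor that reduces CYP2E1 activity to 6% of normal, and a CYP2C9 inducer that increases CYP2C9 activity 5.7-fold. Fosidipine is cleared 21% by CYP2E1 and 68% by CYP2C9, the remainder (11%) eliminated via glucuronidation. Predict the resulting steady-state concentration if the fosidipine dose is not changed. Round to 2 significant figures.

The CYP2E1 pathway (21% of clearance) is reduced to 0.06× activity: 0.21 × 0.06 = 0.0126.
The CYP2C9 pathway (68% of clearance) rises to 5.7× activity: 0.68 × 5.7 = 3.876.
Non-CYP routes (11%) are unchanged.
New clearance relative to baseline: 0.0126 + 3.876 + 0.11 = 3.9986.
Steady-state concentration ∝ 1/CL: new value = 29.7 / 3.9986 = 7.4 μmol/L.

7.4 μmol/L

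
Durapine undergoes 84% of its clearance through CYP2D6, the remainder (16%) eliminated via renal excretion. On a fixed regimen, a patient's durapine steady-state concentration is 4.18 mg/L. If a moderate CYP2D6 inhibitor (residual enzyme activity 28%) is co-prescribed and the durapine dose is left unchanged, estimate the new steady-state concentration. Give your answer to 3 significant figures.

10.6 mg/L

CYP2D6: 0.84 × 0.28 = 0.2352
Other: 0.16 (unchanged)
New clearance relative to baseline: 0.2352 + 0.16 = 0.3952.
Steady-state concentration ∝ 1/CL, so new value = 4.18 / 0.3952 = 10.6 mg/L.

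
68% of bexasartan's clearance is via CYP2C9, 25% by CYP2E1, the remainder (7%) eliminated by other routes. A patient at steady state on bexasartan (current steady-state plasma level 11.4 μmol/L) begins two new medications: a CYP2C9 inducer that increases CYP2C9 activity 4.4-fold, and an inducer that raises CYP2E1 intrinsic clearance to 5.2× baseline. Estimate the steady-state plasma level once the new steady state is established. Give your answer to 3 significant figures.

The CYP2C9 pathway (68% of clearance) increases to 4.4× activity: 0.68 × 4.4 = 2.992.
The CYP2E1 pathway (25% of clearance) rises to 5.2× activity: 0.25 × 5.2 = 1.3.
The remaining 7% of clearance is unaffected.
Relative clearance = 2.992 + 1.3 + 0.07 = 4.362.
Dividing the baseline by the relative clearance: 11.4 / 4.362 = 2.61 μmol/L.

2.61 μmol/L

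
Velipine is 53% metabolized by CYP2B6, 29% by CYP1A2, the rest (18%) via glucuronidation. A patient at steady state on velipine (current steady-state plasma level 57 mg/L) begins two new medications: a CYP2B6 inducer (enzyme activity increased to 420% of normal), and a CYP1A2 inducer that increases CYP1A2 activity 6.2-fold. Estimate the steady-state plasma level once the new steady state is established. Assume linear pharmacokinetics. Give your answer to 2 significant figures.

14 mg/L

CYP2B6: 0.53 × 4.2 = 2.226
CYP1A2: 0.29 × 6.2 = 1.798
Other: 0.18 (unchanged)
CL_new/CL_old = 2.226 + 1.798 + 0.18 = 4.204.
Dividing the baseline by the relative clearance: 57 / 4.204 = 14 mg/L.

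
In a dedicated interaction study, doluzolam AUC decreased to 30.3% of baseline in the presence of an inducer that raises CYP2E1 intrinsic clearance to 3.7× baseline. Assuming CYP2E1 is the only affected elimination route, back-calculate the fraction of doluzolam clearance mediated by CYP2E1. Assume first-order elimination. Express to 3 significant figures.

Write x for the fraction cleared via CYP2E1. The observed AUC change means clearance rose to 1/0.303 = 3.3 of baseline.
Only the CYP2E1 route changed, so 3.3 = x·3.7 + (1 − x), giving x = 0.852.

0.852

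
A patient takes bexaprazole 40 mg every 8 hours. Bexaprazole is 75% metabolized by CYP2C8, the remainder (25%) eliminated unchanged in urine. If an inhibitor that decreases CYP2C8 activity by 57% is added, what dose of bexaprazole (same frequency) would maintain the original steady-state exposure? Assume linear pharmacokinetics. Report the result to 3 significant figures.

CYP2C8: 0.75 × 0.43 = 0.3225
Other: 0.25 (unchanged)
CL_new/CL_old = 0.3225 + 0.25 = 0.5725.
To maintain the same steady-state level, dose must scale with clearance: new dose = 40 × 0.5725 = 22.9 mg.

22.9 mg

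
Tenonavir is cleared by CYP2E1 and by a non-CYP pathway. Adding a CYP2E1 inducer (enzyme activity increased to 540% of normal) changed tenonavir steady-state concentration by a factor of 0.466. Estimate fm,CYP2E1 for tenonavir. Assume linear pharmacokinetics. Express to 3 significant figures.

0.260

Call the CYP2E1 fraction fm. After the interaction, CL_new/CL_old = fm × 5.4 + (1 − fm).
Steady-state concentration ratio = 1 / (new CL fraction), so new CL fraction = 1 / 0.466 = 2.146.
fm × 5.4 + 1 − fm = 2.146  ⇒  fm × (5.4 − 1) = 1.146  ⇒  fm = 0.260.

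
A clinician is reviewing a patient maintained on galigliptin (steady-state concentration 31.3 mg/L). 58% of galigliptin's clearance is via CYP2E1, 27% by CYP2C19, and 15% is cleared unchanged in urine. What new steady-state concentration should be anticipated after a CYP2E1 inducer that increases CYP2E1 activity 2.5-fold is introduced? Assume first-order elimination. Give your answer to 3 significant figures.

The CYP2E1 pathway (58% of clearance) rises to 2.5× activity: 0.58 × 2.5 = 1.45.
CYP2C19 (27%) and the residual 15% are unaffected.
Relative clearance = 1.45 + 0.27 + 0.15 = 1.87.
New steady-state concentration = baseline ÷ relative clearance = 31.3 / 1.87 = 16.7 mg/L.

16.7 mg/L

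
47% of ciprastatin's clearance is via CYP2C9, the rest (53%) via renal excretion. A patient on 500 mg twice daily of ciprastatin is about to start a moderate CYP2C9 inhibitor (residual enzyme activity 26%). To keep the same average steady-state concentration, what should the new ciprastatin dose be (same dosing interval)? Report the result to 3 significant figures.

326 mg

The CYP2C9 pathway (47% of clearance) drops to 0.26× activity: 0.47 × 0.26 = 0.1222.
The remaining 53% of clearance is unaffected.
CL_new/CL_old = 0.1222 + 0.53 = 0.6522.
Css,avg = (dose rate)/CL, so holding Css fixed requires dose ∝ CL: 500 × 0.6522 = 326 mg.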